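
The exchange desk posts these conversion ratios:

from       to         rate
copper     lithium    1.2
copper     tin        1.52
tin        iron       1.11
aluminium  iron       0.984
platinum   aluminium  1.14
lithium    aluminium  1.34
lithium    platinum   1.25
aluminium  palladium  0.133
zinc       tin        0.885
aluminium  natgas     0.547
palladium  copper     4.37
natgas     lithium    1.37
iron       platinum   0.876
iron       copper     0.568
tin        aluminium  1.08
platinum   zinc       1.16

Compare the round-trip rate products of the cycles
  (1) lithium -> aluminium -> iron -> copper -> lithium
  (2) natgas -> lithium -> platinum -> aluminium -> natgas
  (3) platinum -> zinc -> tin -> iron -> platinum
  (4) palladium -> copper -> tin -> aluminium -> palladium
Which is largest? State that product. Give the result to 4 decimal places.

(1) 1.34 × 0.984 × 0.568 × 1.2 = 0.89873
(2) 1.37 × 1.25 × 1.14 × 0.547 = 1.06788
(3) 1.16 × 0.885 × 1.11 × 0.876 = 0.99822
(4) 4.37 × 1.52 × 1.08 × 0.133 = 0.95411
Highest is cycle (2) at 1.0679 (>1, arbitrage).

1.0679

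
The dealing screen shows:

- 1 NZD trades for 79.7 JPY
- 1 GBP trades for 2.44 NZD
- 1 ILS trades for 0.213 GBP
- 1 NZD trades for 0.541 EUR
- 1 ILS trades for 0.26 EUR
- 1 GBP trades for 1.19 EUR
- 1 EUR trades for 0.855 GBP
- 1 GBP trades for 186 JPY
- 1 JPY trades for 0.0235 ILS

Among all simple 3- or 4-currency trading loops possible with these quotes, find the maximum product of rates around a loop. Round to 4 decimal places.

GBP→NZD→EUR→GBP: 2.44 × 0.541 × 0.855 = 1.12863
ILS→GBP→NZD→JPY→ILS: 0.213 × 2.44 × 79.7 × 0.0235 = 0.97341
ILS→EUR→GBP→JPY→ILS: 0.26 × 0.855 × 186 × 0.0235 = 0.97167
ILS→GBP→JPY→ILS: 0.213 × 186 × 0.0235 = 0.93102
Maximum is GBP→NZD→EUR→GBP at 1.1286; arbitrage exists.

1.1286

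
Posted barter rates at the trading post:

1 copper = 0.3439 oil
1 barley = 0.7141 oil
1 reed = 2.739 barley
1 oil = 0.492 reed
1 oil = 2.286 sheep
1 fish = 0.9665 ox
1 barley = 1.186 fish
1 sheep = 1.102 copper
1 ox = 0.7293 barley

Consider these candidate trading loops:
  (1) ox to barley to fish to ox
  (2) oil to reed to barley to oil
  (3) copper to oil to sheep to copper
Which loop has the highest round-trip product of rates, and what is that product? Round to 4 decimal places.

0.9623

(1) 0.7293 × 1.186 × 0.9665 = 0.83597
(2) 0.492 × 2.739 × 0.7141 = 0.96231
(3) 0.3439 × 2.286 × 1.102 = 0.86634
Highest is cycle (2) at 0.9623 (≤1, no arbitrage).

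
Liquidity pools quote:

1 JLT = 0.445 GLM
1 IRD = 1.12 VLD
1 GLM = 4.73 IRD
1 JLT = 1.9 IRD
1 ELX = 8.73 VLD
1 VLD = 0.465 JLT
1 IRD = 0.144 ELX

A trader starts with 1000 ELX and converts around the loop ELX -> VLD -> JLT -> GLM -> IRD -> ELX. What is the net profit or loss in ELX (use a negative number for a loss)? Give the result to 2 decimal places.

1000 ELX × 8.73 = 8730 VLD
8730 VLD × 0.465 = 4059.45 JLT
4059.45 JLT × 0.445 = 1806.45525 GLM
1806.45525 GLM × 4.73 = 8544.5333325 IRD
8544.5333325 IRD × 0.144 = 1230.41279988 ELX
Net change: 1230.41279988 − 1000 = 230.41279988 ELX

230.41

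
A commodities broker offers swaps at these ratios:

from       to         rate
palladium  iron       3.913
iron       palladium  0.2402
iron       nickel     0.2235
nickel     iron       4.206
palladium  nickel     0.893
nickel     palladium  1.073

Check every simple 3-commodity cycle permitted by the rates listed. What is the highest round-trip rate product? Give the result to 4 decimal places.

nickel→palladium→iron→nickel: 1.073 × 3.913 × 0.2235 = 0.93840
nickel→iron→palladium→nickel: 4.206 × 0.2402 × 0.893 = 0.90218
Maximum is nickel→palladium→iron→nickel at 0.9384; no arbitrage — every cycle loses value.

0.9384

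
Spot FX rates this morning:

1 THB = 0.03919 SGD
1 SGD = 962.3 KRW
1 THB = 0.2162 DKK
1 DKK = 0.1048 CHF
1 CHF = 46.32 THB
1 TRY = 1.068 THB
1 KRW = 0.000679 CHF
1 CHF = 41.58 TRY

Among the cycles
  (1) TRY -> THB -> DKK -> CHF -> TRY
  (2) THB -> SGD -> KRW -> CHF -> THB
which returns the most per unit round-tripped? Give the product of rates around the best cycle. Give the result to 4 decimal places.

(1) 1.068 × 0.2162 × 0.1048 × 41.58 = 1.00617
(2) 0.03919 × 962.3 × 0.000679 × 46.32 = 1.18611
Highest is cycle (2) at 1.1861 (>1, arbitrage).

1.1861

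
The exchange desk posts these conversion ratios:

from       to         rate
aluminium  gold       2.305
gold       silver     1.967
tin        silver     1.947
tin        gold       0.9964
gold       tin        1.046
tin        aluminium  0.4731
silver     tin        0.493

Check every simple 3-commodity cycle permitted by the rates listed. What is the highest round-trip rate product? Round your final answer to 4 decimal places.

gold→tin→aluminium→gold: 1.046 × 0.4731 × 2.305 = 1.14066
gold→silver→tin→gold: 1.967 × 0.493 × 0.9964 = 0.96624
Maximum is gold→tin→aluminium→gold at 1.1407; arbitrage exists.

1.1407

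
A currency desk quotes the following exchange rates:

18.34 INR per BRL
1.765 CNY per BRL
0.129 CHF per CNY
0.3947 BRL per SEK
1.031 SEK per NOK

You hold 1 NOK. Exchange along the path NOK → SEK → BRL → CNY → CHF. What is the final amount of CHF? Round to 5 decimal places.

0.09265

1 NOK × 1.031 = 1.031 SEK
1.031 SEK × 0.3947 = 0.4069357 BRL
0.4069357 BRL × 1.765 = 0.7182415105 CNY
0.7182415105 CNY × 0.129 = 0.0926531548545 CHF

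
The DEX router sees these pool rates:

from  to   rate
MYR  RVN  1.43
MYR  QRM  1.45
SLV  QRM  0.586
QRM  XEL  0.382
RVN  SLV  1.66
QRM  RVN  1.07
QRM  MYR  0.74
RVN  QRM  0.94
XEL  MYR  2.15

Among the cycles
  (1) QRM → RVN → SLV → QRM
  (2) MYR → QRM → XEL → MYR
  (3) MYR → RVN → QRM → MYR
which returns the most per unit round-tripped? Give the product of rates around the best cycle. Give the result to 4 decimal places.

(1) 1.07 × 1.66 × 0.586 = 1.04085
(2) 1.45 × 0.382 × 2.15 = 1.19089
(3) 1.43 × 0.94 × 0.74 = 0.99471
Highest is cycle (2) at 1.1909 (>1, arbitrage).

1.1909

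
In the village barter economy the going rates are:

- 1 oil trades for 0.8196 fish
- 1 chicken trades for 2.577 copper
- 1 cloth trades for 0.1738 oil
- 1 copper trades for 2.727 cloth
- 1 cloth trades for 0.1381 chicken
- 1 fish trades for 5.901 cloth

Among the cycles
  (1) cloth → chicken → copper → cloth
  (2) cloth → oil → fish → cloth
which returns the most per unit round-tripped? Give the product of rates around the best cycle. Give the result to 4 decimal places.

0.9705

(1) 0.1381 × 2.577 × 2.727 = 0.97049
(2) 0.1738 × 0.8196 × 5.901 = 0.84058
Highest is cycle (1) at 0.9705 (≤1, no arbitrage).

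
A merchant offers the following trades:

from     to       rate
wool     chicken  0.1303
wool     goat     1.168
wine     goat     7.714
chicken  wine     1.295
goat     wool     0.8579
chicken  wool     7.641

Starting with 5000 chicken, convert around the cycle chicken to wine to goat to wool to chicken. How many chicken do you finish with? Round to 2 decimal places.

5583.42

5000 chicken × 1.295 = 6475 wine
6475 wine × 7.714 = 49948.15 goat
49948.15 goat × 0.8579 = 42850.517885 wool
42850.517885 wool × 0.1303 = 5583.4224804155 chicken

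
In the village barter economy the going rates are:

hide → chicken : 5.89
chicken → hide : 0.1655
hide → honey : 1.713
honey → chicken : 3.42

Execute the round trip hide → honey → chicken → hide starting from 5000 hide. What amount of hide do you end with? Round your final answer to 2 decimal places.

4847.88

5000 hide × 1.713 = 8565 honey
8565 honey × 3.42 = 29292.3 chicken
29292.3 chicken × 0.1655 = 4847.87565 hide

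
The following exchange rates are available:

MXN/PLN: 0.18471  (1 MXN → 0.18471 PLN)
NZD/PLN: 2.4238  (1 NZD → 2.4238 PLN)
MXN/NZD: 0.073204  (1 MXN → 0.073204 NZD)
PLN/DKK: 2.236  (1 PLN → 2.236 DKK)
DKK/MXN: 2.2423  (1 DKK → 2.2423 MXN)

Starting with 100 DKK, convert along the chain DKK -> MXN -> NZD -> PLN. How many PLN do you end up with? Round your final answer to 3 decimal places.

100 DKK × 2.2423 = 224.23 MXN
224.23 MXN × 0.073204 = 16.41453292 NZD
16.41453292 NZD × 2.4238 = 39.785544891496 PLN

39.786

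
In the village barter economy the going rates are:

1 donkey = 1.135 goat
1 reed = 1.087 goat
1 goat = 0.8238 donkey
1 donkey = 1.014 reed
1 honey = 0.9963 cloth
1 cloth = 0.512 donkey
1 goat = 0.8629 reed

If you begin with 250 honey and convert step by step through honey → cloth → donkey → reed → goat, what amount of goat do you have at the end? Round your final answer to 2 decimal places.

140.56

250 honey × 0.9963 = 249.075 cloth
249.075 cloth × 0.512 = 127.5264 donkey
127.5264 donkey × 1.014 = 129.3117696 reed
129.3117696 reed × 1.087 = 140.5618935552 goat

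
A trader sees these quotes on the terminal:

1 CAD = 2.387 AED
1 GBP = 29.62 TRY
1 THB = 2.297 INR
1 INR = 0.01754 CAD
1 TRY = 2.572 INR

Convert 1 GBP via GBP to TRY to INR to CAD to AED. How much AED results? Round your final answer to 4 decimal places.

3.1896

1 GBP × 29.62 = 29.62 TRY
29.62 TRY × 2.572 = 76.18264 INR
76.18264 INR × 0.01754 = 1.3362435056 CAD
1.3362435056 CAD × 2.387 = 3.1896132478672 AED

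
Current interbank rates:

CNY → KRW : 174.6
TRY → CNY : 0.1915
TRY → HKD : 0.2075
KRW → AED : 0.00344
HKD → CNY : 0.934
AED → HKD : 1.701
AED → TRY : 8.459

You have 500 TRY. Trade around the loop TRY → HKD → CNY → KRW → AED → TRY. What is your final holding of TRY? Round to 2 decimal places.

492.33

500 TRY × 0.2075 = 103.75 HKD
103.75 HKD × 0.934 = 96.9025 CNY
96.9025 CNY × 174.6 = 16919.1765 KRW
16919.1765 KRW × 0.00344 = 58.20196716 AED
58.20196716 AED × 8.459 = 492.33044020644 TRY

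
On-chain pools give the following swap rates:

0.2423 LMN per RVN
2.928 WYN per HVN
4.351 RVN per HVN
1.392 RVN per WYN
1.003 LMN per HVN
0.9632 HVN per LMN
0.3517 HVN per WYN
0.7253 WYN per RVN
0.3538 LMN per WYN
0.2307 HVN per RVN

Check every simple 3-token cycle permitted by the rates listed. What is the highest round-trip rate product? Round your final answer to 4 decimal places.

1.1099

RVN→WYN→HVN→RVN: 0.7253 × 0.3517 × 4.351 = 1.10989
RVN→LMN→HVN→RVN: 0.2423 × 0.9632 × 4.351 = 1.01545
HVN→WYN→LMN→HVN: 2.928 × 0.3538 × 0.9632 = 0.99780
RVN→HVN→WYN→RVN: 0.2307 × 2.928 × 1.392 = 0.94028
Maximum is RVN→WYN→HVN→RVN at 1.1099; arbitrage exists.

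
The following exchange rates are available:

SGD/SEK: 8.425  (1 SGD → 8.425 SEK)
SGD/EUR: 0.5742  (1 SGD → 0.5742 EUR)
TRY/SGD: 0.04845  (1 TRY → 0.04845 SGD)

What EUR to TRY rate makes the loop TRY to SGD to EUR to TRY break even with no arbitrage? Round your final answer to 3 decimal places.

35.945

Known legs of the cycle: 0.04845 × 0.5742 = 0.02781999
For no arbitrage the full-cycle product must be 1, so the missing rate is 1 / 0.02781999 ≈ 35.94538.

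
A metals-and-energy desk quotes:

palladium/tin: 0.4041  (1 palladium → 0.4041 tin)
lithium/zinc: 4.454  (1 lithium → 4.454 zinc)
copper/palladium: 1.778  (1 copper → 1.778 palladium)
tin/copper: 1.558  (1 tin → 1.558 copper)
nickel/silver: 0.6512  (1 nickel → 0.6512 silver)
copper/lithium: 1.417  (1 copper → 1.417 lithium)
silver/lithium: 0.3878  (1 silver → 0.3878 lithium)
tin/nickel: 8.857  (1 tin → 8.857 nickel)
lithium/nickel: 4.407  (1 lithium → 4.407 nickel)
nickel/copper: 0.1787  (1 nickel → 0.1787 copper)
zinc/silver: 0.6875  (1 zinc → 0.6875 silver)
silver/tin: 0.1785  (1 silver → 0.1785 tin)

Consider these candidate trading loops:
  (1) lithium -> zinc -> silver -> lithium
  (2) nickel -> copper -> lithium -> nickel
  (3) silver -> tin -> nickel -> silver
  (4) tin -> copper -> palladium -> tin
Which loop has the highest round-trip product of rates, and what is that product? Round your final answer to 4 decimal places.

1.1875

(1) 4.454 × 0.6875 × 0.3878 = 1.18749
(2) 0.1787 × 1.417 × 4.407 = 1.11593
(3) 0.1785 × 8.857 × 0.6512 = 1.02953
(4) 1.558 × 1.778 × 0.4041 = 1.11941
Highest is cycle (1) at 1.1875 (>1, arbitrage).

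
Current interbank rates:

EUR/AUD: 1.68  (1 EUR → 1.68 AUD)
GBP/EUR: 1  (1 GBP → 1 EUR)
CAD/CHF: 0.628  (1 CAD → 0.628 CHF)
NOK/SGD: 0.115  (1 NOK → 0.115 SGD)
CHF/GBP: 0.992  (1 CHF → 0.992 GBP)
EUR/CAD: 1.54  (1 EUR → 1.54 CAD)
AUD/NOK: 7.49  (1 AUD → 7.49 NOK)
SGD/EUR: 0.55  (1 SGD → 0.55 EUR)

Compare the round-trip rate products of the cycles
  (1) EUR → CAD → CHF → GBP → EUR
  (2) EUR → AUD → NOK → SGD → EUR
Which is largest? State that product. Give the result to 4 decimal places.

(1) 1.54 × 0.628 × 0.992 × 1 = 0.95938
(2) 1.68 × 7.49 × 0.115 × 0.55 = 0.79589
Highest is cycle (1) at 0.9594 (≤1, no arbitrage).

0.9594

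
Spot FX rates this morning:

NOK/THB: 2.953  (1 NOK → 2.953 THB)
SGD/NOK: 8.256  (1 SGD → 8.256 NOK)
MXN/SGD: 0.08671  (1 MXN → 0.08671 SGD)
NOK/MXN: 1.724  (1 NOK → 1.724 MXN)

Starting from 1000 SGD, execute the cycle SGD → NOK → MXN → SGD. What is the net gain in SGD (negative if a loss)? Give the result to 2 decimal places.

1000 SGD × 8.256 = 8256 NOK
8256 NOK × 1.724 = 14233.344 MXN
14233.344 MXN × 0.08671 = 1234.17325824 SGD
Net change: 1234.17325824 − 1000 = 234.17325824 SGD

234.17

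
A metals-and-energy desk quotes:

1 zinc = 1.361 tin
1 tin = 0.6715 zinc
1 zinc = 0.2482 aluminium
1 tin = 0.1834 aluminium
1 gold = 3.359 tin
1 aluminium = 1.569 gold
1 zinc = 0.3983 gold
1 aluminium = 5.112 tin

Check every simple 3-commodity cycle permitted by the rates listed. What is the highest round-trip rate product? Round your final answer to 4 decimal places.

0.9666

aluminium→gold→tin→aluminium: 1.569 × 3.359 × 0.1834 = 0.96657
tin→zinc→gold→tin: 0.6715 × 0.3983 × 3.359 = 0.89839
aluminium→tin→zinc→aluminium: 5.112 × 0.6715 × 0.2482 = 0.85200
Maximum is aluminium→gold→tin→aluminium at 0.9666; no arbitrage — every cycle loses value.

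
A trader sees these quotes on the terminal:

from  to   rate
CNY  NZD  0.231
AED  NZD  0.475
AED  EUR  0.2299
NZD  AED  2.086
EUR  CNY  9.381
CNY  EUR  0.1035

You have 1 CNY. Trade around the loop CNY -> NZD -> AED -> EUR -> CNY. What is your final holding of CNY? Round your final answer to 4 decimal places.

1 CNY × 0.231 = 0.231 NZD
0.231 NZD × 2.086 = 0.481866 AED
0.481866 AED × 0.2299 = 0.1107809934 EUR
0.1107809934 EUR × 9.381 = 1.0392364990854 CNY

1.0392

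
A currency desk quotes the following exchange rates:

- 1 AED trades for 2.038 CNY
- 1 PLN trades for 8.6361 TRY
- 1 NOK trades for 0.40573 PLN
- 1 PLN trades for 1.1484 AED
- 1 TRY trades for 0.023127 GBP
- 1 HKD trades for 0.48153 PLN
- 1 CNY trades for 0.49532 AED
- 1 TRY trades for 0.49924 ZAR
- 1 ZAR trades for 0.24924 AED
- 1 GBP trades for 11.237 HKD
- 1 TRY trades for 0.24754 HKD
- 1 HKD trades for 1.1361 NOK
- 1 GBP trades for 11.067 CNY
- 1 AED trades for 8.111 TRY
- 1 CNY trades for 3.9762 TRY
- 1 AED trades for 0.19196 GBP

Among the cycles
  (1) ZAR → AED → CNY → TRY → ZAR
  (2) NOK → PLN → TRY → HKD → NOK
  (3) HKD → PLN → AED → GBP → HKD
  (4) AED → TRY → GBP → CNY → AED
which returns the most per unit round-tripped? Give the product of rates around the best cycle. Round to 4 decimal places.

1.1928

(1) 0.24924 × 2.038 × 3.9762 × 0.49924 = 1.00832
(2) 0.40573 × 8.6361 × 0.24754 × 1.1361 = 0.98541
(3) 0.48153 × 1.1484 × 0.19196 × 11.237 = 1.19283
(4) 8.111 × 0.023127 × 11.067 × 0.49532 = 1.02828
Highest is cycle (3) at 1.1928 (>1, arbitrage).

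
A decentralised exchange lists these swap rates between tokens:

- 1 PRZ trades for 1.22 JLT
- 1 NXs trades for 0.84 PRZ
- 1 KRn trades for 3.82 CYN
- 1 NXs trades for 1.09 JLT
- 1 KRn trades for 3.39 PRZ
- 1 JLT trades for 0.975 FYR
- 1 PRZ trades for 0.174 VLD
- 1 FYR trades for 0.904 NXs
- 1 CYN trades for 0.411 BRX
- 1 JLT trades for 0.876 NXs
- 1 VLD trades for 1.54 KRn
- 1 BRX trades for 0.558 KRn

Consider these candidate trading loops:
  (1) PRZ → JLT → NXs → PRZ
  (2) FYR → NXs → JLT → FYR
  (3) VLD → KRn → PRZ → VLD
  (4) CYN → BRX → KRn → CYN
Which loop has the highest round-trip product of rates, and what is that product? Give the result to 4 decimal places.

(1) 1.22 × 0.876 × 0.84 = 0.89772
(2) 0.904 × 1.09 × 0.975 = 0.96073
(3) 1.54 × 3.39 × 0.174 = 0.90838
(4) 0.411 × 0.558 × 3.82 = 0.87607
Highest is cycle (2) at 0.9607 (≤1, no arbitrage).

0.9607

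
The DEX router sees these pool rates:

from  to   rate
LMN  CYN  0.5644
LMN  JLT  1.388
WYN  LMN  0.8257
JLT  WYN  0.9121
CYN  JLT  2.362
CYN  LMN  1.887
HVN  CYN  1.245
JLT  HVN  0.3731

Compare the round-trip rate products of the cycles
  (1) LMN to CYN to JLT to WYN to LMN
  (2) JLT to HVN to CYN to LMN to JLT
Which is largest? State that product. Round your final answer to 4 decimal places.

1.2166

(1) 0.5644 × 2.362 × 0.9121 × 0.8257 = 1.00400
(2) 0.3731 × 1.245 × 1.887 × 1.388 = 1.21662
Highest is cycle (2) at 1.2166 (>1, arbitrage).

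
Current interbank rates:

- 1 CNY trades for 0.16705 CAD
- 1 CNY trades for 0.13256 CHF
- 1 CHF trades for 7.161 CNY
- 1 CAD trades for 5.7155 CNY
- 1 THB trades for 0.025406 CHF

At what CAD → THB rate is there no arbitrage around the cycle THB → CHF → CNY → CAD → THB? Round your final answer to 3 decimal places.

Known legs of the cycle: 0.025406 × 7.161 × 0.16705 = 0.0303918017403
For no arbitrage the full-cycle product must be 1, so the missing rate is 1 / 0.0303918017403 ≈ 32.90361.

32.904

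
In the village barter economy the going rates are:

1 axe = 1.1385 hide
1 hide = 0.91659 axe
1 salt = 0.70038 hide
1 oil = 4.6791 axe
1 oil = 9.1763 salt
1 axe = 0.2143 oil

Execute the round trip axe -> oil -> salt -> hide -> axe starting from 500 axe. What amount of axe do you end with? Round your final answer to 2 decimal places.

631.20

500 axe × 0.2143 = 107.15 oil
107.15 oil × 9.1763 = 983.240545 salt
983.240545 salt × 0.70038 = 688.6420129071 hide
688.6420129071 hide × 0.91659 = 631.202382610518789 axe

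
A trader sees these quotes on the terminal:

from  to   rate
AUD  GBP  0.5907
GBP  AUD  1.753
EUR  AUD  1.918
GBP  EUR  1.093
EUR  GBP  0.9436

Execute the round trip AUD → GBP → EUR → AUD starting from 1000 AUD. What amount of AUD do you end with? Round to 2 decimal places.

1000 AUD × 0.5907 = 590.7 GBP
590.7 GBP × 1.093 = 645.6351 EUR
645.6351 EUR × 1.918 = 1238.3281218 AUD

1238.33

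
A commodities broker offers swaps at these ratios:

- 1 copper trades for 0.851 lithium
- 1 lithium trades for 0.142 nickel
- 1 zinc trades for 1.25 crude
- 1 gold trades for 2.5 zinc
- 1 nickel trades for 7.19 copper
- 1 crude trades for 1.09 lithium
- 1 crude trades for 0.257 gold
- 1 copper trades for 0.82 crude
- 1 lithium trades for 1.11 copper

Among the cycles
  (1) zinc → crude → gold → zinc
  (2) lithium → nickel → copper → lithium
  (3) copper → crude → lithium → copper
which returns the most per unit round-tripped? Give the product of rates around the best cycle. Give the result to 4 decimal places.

0.9921

(1) 1.25 × 0.257 × 2.5 = 0.80313
(2) 0.142 × 7.19 × 0.851 = 0.86885
(3) 0.82 × 1.09 × 1.11 = 0.99212
Highest is cycle (3) at 0.9921 (≤1, no arbitrage).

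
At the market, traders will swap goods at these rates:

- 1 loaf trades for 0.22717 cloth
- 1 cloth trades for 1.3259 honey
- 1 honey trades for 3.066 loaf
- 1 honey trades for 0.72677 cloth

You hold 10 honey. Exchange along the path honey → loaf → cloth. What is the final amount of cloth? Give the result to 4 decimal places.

6.9650

10 honey × 3.066 = 30.66 loaf
30.66 loaf × 0.22717 = 6.9650322 cloth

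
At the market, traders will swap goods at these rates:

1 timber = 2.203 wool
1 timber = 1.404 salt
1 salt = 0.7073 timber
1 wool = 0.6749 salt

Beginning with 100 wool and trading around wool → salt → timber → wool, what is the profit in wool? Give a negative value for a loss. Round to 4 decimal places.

100 wool × 0.6749 = 67.49 salt
67.49 salt × 0.7073 = 47.735677 timber
47.735677 timber × 2.203 = 105.161696431 wool
Net change: 105.161696431 − 100 = 5.161696431 wool

5.1617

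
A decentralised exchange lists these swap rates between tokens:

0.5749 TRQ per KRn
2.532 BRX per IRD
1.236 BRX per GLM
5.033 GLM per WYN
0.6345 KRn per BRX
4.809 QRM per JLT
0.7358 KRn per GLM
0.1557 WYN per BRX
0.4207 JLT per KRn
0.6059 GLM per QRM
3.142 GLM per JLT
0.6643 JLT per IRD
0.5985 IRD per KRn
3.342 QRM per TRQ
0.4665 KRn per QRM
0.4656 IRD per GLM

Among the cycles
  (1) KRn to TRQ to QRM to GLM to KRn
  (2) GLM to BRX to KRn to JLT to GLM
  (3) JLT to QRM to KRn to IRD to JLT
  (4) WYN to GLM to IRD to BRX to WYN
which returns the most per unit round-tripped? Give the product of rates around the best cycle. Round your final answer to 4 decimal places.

(1) 0.5749 × 3.342 × 0.6059 × 0.7358 = 0.85656
(2) 1.236 × 0.6345 × 0.4207 × 3.142 = 1.03664
(3) 4.809 × 0.4665 × 0.5985 × 0.6643 = 0.89194
(4) 5.033 × 0.4656 × 2.532 × 0.1557 = 0.92383
Highest is cycle (2) at 1.0366 (>1, arbitrage).

1.0366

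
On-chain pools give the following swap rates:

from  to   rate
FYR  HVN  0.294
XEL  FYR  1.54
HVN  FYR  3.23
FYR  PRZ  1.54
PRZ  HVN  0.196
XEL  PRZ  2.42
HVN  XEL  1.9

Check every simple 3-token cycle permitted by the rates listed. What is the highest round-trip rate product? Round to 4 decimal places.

0.9749

HVN→FYR→PRZ→HVN: 3.23 × 1.54 × 0.196 = 0.97494
HVN→XEL→PRZ→HVN: 1.9 × 2.42 × 0.196 = 0.90121
HVN→XEL→FYR→HVN: 1.9 × 1.54 × 0.294 = 0.86024
Maximum is HVN→FYR→PRZ→HVN at 0.9749; no arbitrage — every cycle loses value.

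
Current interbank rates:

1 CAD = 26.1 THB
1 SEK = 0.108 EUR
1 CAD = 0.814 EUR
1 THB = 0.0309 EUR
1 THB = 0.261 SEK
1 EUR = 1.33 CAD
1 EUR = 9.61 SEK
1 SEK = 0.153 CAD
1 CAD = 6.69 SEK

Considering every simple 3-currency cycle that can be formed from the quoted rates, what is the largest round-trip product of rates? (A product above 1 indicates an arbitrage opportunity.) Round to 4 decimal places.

SEK→CAD→EUR→SEK: 0.153 × 0.814 × 9.61 = 1.19685
CAD→THB→EUR→CAD: 26.1 × 0.0309 × 1.33 = 1.07263
SEK→CAD→THB→SEK: 0.153 × 26.1 × 0.261 = 1.04225
SEK→EUR→CAD→SEK: 0.108 × 1.33 × 6.69 = 0.96095
Maximum is SEK→CAD→EUR→SEK at 1.1968; arbitrage exists.

1.1968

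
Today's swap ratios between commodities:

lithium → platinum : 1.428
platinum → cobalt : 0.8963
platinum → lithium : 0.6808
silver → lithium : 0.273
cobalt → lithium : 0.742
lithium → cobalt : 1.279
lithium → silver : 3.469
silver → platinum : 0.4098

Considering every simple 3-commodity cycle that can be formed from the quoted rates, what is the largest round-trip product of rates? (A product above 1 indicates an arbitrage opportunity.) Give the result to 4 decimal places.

0.9678

platinum→lithium→silver→platinum: 0.6808 × 3.469 × 0.4098 = 0.96782
platinum→cobalt→lithium→platinum: 0.8963 × 0.742 × 1.428 = 0.94970
Maximum is platinum→lithium→silver→platinum at 0.9678; no arbitrage — every cycle loses value.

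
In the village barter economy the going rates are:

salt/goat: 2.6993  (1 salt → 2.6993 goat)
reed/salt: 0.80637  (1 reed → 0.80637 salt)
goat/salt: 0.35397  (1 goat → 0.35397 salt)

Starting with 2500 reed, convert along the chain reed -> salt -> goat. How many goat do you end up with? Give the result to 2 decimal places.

5441.59

2500 reed × 0.80637 = 2015.925 salt
2015.925 salt × 2.6993 = 5441.5863525 goat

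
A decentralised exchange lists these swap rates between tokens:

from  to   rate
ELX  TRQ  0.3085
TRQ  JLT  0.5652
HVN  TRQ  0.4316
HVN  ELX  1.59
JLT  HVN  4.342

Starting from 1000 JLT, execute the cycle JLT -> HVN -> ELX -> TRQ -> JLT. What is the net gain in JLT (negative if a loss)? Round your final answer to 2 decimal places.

1000 JLT × 4.342 = 4342 HVN
4342 HVN × 1.59 = 6903.78 ELX
6903.78 ELX × 0.3085 = 2129.81613 TRQ
2129.81613 TRQ × 0.5652 = 1203.772076676 JLT
Net change: 1203.772076676 − 1000 = 203.772076676 JLT

203.77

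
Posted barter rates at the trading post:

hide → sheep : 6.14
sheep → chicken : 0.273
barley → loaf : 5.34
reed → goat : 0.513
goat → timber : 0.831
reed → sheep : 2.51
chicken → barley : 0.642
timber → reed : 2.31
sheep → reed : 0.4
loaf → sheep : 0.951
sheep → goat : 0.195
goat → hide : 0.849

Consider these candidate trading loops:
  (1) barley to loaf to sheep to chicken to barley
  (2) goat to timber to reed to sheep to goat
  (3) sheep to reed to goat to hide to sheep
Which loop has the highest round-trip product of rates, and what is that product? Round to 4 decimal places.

1.0697

(1) 5.34 × 0.951 × 0.273 × 0.642 = 0.89006
(2) 0.831 × 2.31 × 2.51 × 0.195 = 0.93955
(3) 0.4 × 0.513 × 0.849 × 6.14 = 1.06968
Highest is cycle (3) at 1.0697 (>1, arbitrage).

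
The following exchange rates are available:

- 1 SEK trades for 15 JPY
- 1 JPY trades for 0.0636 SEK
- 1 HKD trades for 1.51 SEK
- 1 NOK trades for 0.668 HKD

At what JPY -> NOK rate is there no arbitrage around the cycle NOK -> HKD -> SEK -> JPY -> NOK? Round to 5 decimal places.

Known legs of the cycle: 0.668 × 1.51 × 15 = 15.1302
For no arbitrage the full-cycle product must be 1, so the missing rate is 1 / 15.1302 ≈ 0.0660930.

0.06609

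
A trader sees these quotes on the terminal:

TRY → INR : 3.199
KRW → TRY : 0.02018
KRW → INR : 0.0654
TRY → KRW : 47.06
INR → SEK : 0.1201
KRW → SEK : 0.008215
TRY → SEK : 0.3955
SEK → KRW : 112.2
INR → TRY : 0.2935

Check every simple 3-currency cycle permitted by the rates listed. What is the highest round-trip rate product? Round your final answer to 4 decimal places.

KRW→INR→TRY→KRW: 0.0654 × 0.2935 × 47.06 = 0.90331
KRW→TRY→SEK→KRW: 0.02018 × 0.3955 × 112.2 = 0.89549
KRW→INR→SEK→KRW: 0.0654 × 0.1201 × 112.2 = 0.88128
Maximum is KRW→INR→TRY→KRW at 0.9033; no arbitrage — every cycle loses value.

0.9033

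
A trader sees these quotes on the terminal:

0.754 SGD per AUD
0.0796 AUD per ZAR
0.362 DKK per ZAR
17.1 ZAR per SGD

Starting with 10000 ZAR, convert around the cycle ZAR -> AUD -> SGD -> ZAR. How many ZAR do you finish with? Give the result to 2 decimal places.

10263.15

10000 ZAR × 0.0796 = 796 AUD
796 AUD × 0.754 = 600.184 SGD
600.184 SGD × 17.1 = 10263.1464 ZAR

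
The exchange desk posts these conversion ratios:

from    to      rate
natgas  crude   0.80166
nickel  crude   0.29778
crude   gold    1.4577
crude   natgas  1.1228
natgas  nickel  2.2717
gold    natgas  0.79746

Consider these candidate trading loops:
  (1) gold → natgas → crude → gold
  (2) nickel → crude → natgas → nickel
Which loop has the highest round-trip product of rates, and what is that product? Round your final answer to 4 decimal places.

(1) 0.79746 × 0.80166 × 1.4577 = 0.93190
(2) 0.29778 × 1.1228 × 2.2717 = 0.75954
Highest is cycle (1) at 0.9319 (≤1, no arbitrage).

0.9319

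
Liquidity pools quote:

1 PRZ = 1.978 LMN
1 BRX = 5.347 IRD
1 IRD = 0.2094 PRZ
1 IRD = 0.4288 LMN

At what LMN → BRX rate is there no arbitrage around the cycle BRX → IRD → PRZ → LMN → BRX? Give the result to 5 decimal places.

0.45153

Known legs of the cycle: 5.347 × 0.2094 × 1.978 = 2.2146910404
For no arbitrage the full-cycle product must be 1, so the missing rate is 1 / 2.2146910404 ≈ 0.4515303.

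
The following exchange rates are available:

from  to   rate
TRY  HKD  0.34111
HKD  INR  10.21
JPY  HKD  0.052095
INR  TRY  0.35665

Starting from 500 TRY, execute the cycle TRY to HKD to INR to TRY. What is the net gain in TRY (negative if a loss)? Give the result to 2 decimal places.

121.06

500 TRY × 0.34111 = 170.555 HKD
170.555 HKD × 10.21 = 1741.36655 INR
1741.36655 INR × 0.35665 = 621.0583800575 TRY
Net change: 621.0583800575 − 500 = 121.0583800575 TRY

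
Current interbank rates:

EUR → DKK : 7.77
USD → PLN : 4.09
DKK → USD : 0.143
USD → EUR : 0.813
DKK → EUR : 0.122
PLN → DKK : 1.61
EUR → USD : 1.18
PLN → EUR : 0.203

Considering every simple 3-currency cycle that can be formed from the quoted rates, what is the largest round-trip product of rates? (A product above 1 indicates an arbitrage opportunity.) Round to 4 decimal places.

0.9797

USD→PLN→EUR→USD: 4.09 × 0.203 × 1.18 = 0.97972
USD→PLN→DKK→USD: 4.09 × 1.61 × 0.143 = 0.94164
USD→EUR→DKK→USD: 0.813 × 7.77 × 0.143 = 0.90333
Maximum is USD→PLN→EUR→USD at 0.9797; no arbitrage — every cycle loses value.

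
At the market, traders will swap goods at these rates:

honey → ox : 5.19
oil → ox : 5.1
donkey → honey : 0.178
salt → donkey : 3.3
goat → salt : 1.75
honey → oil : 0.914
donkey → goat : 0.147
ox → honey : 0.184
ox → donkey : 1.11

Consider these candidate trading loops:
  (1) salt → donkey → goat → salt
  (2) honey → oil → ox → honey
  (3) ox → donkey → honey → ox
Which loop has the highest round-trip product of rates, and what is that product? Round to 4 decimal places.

1.0254

(1) 3.3 × 0.147 × 1.75 = 0.84893
(2) 0.914 × 5.1 × 0.184 = 0.85770
(3) 1.11 × 0.178 × 5.19 = 1.02544
Highest is cycle (3) at 1.0254 (>1, arbitrage).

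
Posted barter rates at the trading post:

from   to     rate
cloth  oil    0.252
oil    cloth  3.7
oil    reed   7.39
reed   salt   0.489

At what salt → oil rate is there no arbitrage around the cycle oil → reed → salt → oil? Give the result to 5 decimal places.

0.27672

Known legs of the cycle: 7.39 × 0.489 = 3.61371
For no arbitrage the full-cycle product must be 1, so the missing rate is 1 / 3.61371 ≈ 0.2767239.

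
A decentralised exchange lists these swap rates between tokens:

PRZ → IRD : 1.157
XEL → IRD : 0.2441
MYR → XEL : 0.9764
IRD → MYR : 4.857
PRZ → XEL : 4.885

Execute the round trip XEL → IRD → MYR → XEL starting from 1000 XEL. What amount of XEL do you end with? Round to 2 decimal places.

1157.61

1000 XEL × 0.2441 = 244.1 IRD
244.1 IRD × 4.857 = 1185.5937 MYR
1185.5937 MYR × 0.9764 = 1157.61368868 XEL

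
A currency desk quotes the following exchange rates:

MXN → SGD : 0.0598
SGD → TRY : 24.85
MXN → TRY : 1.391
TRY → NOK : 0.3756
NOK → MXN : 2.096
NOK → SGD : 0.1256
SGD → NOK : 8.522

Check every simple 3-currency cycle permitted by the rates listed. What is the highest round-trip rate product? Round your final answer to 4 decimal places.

SGD→TRY→NOK→SGD: 24.85 × 0.3756 × 0.1256 = 1.17231
MXN→TRY→NOK→MXN: 1.391 × 0.3756 × 2.096 = 1.09508
SGD→NOK→MXN→SGD: 8.522 × 2.096 × 0.0598 = 1.06815
Maximum is SGD→TRY→NOK→SGD at 1.1723; arbitrage exists.

1.1723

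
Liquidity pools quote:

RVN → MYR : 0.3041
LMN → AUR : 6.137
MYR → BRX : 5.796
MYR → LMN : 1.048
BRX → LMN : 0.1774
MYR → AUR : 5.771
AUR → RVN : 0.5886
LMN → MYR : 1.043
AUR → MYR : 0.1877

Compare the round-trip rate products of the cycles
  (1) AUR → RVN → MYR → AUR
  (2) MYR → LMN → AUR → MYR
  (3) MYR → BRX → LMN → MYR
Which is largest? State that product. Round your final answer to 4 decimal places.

(1) 0.5886 × 0.3041 × 5.771 = 1.03297
(2) 1.048 × 6.137 × 0.1877 = 1.20721
(3) 5.796 × 0.1774 × 1.043 = 1.07242
Highest is cycle (2) at 1.2072 (>1, arbitrage).

1.2072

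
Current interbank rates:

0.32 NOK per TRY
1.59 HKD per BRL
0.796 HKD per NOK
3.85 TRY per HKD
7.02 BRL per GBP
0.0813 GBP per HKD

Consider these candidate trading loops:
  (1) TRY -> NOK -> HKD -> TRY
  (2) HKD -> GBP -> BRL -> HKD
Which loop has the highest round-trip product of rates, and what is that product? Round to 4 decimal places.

0.9807

(1) 0.32 × 0.796 × 3.85 = 0.98067
(2) 0.0813 × 7.02 × 1.59 = 0.90745
Highest is cycle (1) at 0.9807 (≤1, no arbitrage).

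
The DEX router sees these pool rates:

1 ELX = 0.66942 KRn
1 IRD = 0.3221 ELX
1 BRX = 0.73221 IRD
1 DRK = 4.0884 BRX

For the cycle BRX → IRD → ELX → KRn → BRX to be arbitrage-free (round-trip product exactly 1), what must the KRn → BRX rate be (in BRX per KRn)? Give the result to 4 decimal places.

6.3340

Known legs of the cycle: 0.73221 × 0.3221 × 0.66942 = 0.15787925346222
For no arbitrage the full-cycle product must be 1, so the missing rate is 1 / 0.15787925346222 ≈ 6.333954.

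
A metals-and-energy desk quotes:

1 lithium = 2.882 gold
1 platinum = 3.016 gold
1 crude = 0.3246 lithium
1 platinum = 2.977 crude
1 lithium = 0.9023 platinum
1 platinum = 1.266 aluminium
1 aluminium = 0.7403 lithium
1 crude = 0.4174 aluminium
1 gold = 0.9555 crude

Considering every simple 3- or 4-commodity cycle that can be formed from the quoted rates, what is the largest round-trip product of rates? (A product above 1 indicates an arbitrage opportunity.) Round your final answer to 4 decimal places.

0.8939

crude→lithium→gold→crude: 0.3246 × 2.882 × 0.9555 = 0.89387
crude→lithium→platinum→crude: 0.3246 × 0.9023 × 2.977 = 0.87192
crude→aluminium→lithium→gold→crude: 0.4174 × 0.7403 × 2.882 × 0.9555 = 0.85091
aluminium→lithium→platinum→aluminium: 0.7403 × 0.9023 × 1.266 = 0.84565
crude→lithium→platinum→gold→crude: 0.3246 × 0.9023 × 3.016 × 0.9555 = 0.84404
crude→aluminium→lithium→platinum→crude: 0.4174 × 0.7403 × 0.9023 × 2.977 = 0.83002
Maximum is crude→lithium→gold→crude at 0.8939; no arbitrage — every cycle loses value.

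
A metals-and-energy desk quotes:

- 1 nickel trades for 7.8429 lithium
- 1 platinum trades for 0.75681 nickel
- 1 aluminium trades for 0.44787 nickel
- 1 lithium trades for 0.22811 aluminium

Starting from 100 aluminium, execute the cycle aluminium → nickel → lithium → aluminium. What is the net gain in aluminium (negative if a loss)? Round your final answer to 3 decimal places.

100 aluminium × 0.44787 = 44.787 nickel
44.787 nickel × 7.8429 = 351.2599623 lithium
351.2599623 lithium × 0.22811 = 80.125910000253 aluminium
Net change: 80.125910000253 − 100 = -19.874089999747 aluminium

-19.874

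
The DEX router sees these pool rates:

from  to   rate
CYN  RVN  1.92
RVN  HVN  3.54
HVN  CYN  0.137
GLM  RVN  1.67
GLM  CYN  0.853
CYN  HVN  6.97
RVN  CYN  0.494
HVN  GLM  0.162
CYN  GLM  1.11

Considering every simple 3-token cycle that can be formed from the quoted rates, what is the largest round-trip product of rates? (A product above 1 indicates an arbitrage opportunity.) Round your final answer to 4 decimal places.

GLM→CYN→HVN→GLM: 0.853 × 6.97 × 0.162 = 0.96316
GLM→RVN→HVN→GLM: 1.67 × 3.54 × 0.162 = 0.95771
CYN→RVN→HVN→CYN: 1.92 × 3.54 × 0.137 = 0.93116
GLM→RVN→CYN→GLM: 1.67 × 0.494 × 1.11 = 0.91573
Maximum is GLM→CYN→HVN→GLM at 0.9632; no arbitrage — every cycle loses value.

0.9632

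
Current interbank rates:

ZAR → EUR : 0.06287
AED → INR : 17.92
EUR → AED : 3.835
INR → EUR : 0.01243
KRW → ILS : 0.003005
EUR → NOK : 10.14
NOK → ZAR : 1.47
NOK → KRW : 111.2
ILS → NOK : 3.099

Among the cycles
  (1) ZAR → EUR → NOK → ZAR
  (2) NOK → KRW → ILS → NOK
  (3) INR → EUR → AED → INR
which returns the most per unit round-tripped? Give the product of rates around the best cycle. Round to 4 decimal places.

(1) 0.06287 × 10.14 × 1.47 = 0.93713
(2) 111.2 × 0.003005 × 3.099 = 1.03555
(3) 0.01243 × 3.835 × 17.92 = 0.85423
Highest is cycle (2) at 1.0355 (>1, arbitrage).

1.0355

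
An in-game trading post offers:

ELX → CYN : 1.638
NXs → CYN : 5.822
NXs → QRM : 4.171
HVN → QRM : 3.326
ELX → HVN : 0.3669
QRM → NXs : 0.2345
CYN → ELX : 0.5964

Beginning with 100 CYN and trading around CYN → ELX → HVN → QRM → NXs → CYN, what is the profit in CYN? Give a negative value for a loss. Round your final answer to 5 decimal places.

100 CYN × 0.5964 = 59.64 ELX
59.64 ELX × 0.3669 = 21.881916 HVN
21.881916 HVN × 3.326 = 72.779252616 QRM
72.779252616 QRM × 0.2345 = 17.066734738452 NXs
17.066734738452 NXs × 5.822 = 99.362529647267544 CYN
Net change: 99.362529647267544 − 100 = -0.637470352732456 CYN

-0.63747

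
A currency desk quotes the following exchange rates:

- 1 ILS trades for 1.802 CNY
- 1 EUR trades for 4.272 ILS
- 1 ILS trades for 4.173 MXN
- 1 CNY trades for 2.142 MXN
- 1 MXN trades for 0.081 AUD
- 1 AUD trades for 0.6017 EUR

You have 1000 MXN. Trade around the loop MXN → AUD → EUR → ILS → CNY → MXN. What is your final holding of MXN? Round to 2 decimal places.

1000 MXN × 0.081 = 81 AUD
81 AUD × 0.6017 = 48.7377 EUR
48.7377 EUR × 4.272 = 208.2074544 ILS
208.2074544 ILS × 1.802 = 375.1898328288 CNY
375.1898328288 CNY × 2.142 = 803.6566219192896 MXN

803.66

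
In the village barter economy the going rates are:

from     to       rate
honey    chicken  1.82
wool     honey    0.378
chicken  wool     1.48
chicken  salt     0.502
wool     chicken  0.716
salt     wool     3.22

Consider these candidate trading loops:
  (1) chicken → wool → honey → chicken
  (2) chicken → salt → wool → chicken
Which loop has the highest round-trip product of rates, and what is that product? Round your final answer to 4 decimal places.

(1) 1.48 × 0.378 × 1.82 = 1.01818
(2) 0.502 × 3.22 × 0.716 = 1.15737
Highest is cycle (2) at 1.1574 (>1, arbitrage).

1.1574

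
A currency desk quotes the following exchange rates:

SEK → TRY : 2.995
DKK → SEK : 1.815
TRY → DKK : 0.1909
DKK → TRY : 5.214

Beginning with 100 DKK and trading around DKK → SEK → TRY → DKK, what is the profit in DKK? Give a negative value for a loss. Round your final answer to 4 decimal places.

100 DKK × 1.815 = 181.5 SEK
181.5 SEK × 2.995 = 543.5925 TRY
543.5925 TRY × 0.1909 = 103.77180825 DKK
Net change: 103.77180825 − 100 = 3.77180825 DKK

3.7718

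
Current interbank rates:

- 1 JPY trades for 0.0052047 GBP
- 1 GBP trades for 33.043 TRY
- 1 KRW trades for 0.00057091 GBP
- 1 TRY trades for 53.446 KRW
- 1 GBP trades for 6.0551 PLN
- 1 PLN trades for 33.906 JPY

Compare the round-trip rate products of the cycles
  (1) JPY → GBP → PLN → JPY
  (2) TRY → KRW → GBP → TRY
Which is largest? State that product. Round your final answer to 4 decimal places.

(1) 0.0052047 × 6.0551 × 33.906 = 1.06855
(2) 53.446 × 0.00057091 × 33.043 = 1.00824
Highest is cycle (1) at 1.0685 (>1, arbitrage).

1.0685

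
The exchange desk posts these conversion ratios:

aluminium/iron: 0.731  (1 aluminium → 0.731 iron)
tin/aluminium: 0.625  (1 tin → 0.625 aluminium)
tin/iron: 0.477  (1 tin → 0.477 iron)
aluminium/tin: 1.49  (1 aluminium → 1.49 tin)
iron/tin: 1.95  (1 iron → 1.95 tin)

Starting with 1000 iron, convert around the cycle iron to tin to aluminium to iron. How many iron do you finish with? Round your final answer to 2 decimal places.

890.91

1000 iron × 1.95 = 1950 tin
1950 tin × 0.625 = 1218.75 aluminium
1218.75 aluminium × 0.731 = 890.90625 iron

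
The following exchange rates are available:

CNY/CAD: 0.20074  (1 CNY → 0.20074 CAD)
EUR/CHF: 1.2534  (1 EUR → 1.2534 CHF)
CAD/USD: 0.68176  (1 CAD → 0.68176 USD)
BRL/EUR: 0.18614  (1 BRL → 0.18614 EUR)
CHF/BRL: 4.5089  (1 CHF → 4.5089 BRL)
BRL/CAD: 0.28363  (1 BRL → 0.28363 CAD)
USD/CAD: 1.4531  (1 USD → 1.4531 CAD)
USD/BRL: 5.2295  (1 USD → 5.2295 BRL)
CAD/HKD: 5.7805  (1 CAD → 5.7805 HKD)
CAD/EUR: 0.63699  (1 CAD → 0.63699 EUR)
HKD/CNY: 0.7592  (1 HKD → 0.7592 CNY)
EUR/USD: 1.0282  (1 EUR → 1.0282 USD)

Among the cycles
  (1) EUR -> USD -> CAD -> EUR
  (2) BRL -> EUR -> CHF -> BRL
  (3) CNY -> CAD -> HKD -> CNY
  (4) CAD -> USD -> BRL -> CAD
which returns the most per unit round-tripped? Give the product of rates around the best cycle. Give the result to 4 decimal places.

1.0520

(1) 1.0282 × 1.4531 × 0.63699 = 0.95171
(2) 0.18614 × 1.2534 × 4.5089 = 1.05196
(3) 0.20074 × 5.7805 × 0.7592 = 0.88096
(4) 0.68176 × 5.2295 × 0.28363 = 1.01122
Highest is cycle (2) at 1.0520 (>1, arbitrage).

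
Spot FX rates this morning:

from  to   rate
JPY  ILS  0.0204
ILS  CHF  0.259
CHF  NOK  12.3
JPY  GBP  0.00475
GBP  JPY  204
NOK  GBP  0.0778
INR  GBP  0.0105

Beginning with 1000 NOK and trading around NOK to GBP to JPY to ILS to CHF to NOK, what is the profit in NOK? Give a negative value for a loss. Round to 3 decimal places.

1000 NOK × 0.0778 = 77.8 GBP
77.8 GBP × 204 = 15871.2 JPY
15871.2 JPY × 0.0204 = 323.77248 ILS
323.77248 ILS × 0.259 = 83.85707232 CHF
83.85707232 CHF × 12.3 = 1031.441989536 NOK
Net change: 1031.441989536 − 1000 = 31.441989536 NOK

31.442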